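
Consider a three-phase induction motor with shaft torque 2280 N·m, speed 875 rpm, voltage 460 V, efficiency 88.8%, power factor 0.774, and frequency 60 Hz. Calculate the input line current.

382 A

ω = 2π×875/60 = 91.63 rad/s; P_out = τω = 2280 × 91.63 = 208916 W
P_in = P_out / η = 208916 / 0.888 = 235266 W
I_L = P_in / (√3·V_L·cosφ) = 235266 / (1.732 × 460 × 0.774) = 382 A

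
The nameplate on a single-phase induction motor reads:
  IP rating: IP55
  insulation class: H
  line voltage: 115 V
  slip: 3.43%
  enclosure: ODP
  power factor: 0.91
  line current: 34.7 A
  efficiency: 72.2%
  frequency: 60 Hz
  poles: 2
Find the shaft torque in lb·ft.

P_in = V·I·cosφ = 115 × 34.7 × 0.91 = 3631 W
P_out = η·P_in = 0.722 × 3631 = 2622 W
n_s = 120×60/2 = 3600 rpm; n = 3600×(1−0.0343) = 3477 rpm
ω = 2π×3477/60 = 364.1 rad/s
τ = P_out/ω = 2622/364.1 = 7.201 N·m
In lb·ft: 7.201/1.356 = 5.31 lb·ft

5.31 lb·ft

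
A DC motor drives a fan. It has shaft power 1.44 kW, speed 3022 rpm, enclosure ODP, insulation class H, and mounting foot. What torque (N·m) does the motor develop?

4.55 N·m

ω = 2π × 3022/60 = 316.5 rad/s
τ = P/ω = 1440/316.5 = 4.55 N·m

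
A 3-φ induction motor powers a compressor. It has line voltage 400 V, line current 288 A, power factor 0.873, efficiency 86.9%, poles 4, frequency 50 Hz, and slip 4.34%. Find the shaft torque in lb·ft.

P_in = √3·V·I·cosφ = 1.732 × 400 × 288 × 0.873 = 174187 W
P_out = η·P_in = 0.869 × 174187 = 151369 W
n_s = 120×50/4 = 1500 rpm; n = 1500×(1−0.0434) = 1435 rpm
ω = 2π×1435/60 = 150.3 rad/s
τ = P_out/ω = 151369/150.3 = 1007 N·m
In lb·ft: 1007/1.356 = 743 lb·ft

743 lb·ft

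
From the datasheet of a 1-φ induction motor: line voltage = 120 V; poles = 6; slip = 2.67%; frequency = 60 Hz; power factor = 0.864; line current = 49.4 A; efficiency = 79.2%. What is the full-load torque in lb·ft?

24.5 lb·ft

P_in = V·I·cosφ = 120 × 49.4 × 0.864 = 5122 W
P_out = η·P_in = 0.792 × 5122 = 4057 W
n_s = 120×60/6 = 1200 rpm; n = 1200×(1−0.0267) = 1168 rpm
ω = 2π×1168/60 = 122.3 rad/s
τ = P_out/ω = 4057/122.3 = 33.17 N·m
In lb·ft: 33.17/1.356 = 24.5 lb·ft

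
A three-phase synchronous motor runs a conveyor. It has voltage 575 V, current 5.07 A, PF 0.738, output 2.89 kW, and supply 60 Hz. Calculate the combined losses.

P_in = √3·V·I·cosφ = 1.732×575×5.07×0.738 = 3726 W
P_out = 2890 W
Losses = P_in − P_out = 3726 − 2890 = 836 W

836 W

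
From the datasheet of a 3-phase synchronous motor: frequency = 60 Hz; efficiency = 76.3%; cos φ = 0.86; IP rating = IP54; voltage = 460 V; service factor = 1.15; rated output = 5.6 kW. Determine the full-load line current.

10.7 A

P_out = 5.6 kW = 5600 W
P_in = P_out / η = 5600 / 0.763 = 7339 W
I_L = P_in / (√3·V_L·cosφ) = 7339 / (1.732 × 460 × 0.86) = 10.7 A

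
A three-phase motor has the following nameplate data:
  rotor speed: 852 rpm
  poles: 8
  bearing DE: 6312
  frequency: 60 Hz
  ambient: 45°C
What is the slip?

5.3 %

n_s = 120f/p = 120×60/8 = 900 rpm
s = (n_s − n)/n_s = (900 − 852)/900 = 0.0533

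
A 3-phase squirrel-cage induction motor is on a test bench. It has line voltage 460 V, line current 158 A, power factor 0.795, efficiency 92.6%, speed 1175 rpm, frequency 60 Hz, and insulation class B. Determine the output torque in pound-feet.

556 lb·ft

P_in = √3·V·I·cosφ = 1.732 × 460 × 158 × 0.795 = 100076 W
P_out = η·P_in = 0.926 × 100076 = 92670 W
n = 1175 rpm
ω = 2π×1175/60 = 123 rad/s
τ = P_out/ω = 92670/123 = 753.4 N·m
In lb·ft: 753.4/1.356 = 556 lb·ft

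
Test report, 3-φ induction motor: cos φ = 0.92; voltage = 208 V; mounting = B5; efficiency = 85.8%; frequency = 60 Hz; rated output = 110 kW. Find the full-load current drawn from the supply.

387 A

P_out = 110 kW = 110000 W
P_in = P_out / η = 110000 / 0.858 = 128205 W
I_L = P_in / (√3·V_L·cosφ) = 128205 / (1.732 × 208 × 0.92) = 387 A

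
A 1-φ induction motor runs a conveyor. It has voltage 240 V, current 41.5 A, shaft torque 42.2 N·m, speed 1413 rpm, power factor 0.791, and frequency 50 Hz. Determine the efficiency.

ω = 2π × 1413/60 = 148 rad/s; P_out = τω = 42.2 × 148 = 6246 W
P_in = V·I·cosφ = 240 × 41.5 × 0.791 = 7878 W
η = P_out / P_in = 6246 / 7878 = 0.793 = 79.3%

79.3 %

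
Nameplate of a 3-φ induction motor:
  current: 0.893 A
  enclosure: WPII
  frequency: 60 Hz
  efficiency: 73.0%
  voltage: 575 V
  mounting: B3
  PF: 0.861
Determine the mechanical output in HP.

0.749 HP

P_in = √3·V·I·cosφ = 1.732 × 575 × 0.893 × 0.861 = 766 W
P_out = η·P_in = 0.73 × 766 = 559 W
= 559/746 = 0.749 HP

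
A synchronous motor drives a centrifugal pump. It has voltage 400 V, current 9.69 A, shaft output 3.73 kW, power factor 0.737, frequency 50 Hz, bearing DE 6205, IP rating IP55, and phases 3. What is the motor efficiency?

75.4 %

P_out = 3.73 kW = 3730 W
P_in = √3·V_L·I_L·cosφ = 1.732 × 400 × 9.69 × 0.737 = 4948 W
η = P_out / P_in = 3730 / 4948 = 0.754 = 75.4%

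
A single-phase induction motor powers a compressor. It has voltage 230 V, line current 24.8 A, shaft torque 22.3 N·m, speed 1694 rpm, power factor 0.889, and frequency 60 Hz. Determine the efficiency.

ω = 2π × 1694/60 = 177.4 rad/s; P_out = τω = 22.3 × 177.4 = 3956 W
P_in = V·I·cosφ = 230 × 24.8 × 0.889 = 5071 W
η = P_out / P_in = 3956 / 5071 = 0.780 = 78.0%

78.0 %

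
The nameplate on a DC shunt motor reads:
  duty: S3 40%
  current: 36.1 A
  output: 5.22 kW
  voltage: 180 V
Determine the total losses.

P_in = V·I = 180×36.1 = 6498 W
P_out = 5220 W
Losses = P_in − P_out = 6498 − 5220 = 1278 W

1.28 kW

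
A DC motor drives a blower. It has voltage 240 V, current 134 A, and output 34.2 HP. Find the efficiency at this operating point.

79.3 %

P_out = 34.2 × 746 = 25513 W
P_in = V·I = 240 × 134 = 32160 W
η = P_out / P_in = 25513 / 32160 = 0.793 = 79.3%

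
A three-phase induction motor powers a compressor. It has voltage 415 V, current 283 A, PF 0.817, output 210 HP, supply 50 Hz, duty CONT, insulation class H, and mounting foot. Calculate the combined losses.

P_in = √3·V·I·cosφ = 1.732×415×283×0.817 = 166190 W
P_out = 210×746 = 156660 W
Losses = P_in − P_out = 166190 − 156660 = 9530 W

9530 W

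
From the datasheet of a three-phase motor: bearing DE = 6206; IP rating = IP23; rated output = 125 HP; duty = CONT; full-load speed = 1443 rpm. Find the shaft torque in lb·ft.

455 lb·ft

P_out = 125 × 746 = 93250 W
ω = 2π × 1443/60 = 151.1 rad/s
τ = P_out/ω = 93250/151.1 = 617.1 N·m
In lb·ft: 617.1/1.356 = 455 lb·ft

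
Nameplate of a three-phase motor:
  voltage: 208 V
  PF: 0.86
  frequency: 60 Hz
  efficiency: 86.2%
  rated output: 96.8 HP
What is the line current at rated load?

270 A

P_out = 96.8 × 746 = 72213 W
P_in = P_out / η = 72213 / 0.862 = 83774 W
I_L = P_in / (√3·V_L·cosφ) = 83774 / (1.732 × 208 × 0.86) = 270 A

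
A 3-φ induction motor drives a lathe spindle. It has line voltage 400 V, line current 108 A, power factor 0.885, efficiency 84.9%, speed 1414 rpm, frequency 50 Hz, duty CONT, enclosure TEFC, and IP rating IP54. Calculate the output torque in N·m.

P_in = √3·V·I·cosφ = 1.732 × 400 × 108 × 0.885 = 66218 W
P_out = η·P_in = 0.849 × 66218 = 56219 W
n = 1414 rpm
ω = 2π×1414/60 = 148.1 rad/s
τ = P_out/ω = 56219/148.1 = 380 N·m

380 N·m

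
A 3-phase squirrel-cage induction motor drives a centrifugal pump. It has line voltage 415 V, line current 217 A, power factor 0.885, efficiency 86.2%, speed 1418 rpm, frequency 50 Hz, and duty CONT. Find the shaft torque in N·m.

801 N·m

P_in = √3·V·I·cosφ = 1.732 × 415 × 217 × 0.885 = 138038 W
P_out = η·P_in = 0.862 × 138038 = 118989 W
n = 1418 rpm
ω = 2π×1418/60 = 148.5 rad/s
τ = P_out/ω = 118989/148.5 = 801 N·m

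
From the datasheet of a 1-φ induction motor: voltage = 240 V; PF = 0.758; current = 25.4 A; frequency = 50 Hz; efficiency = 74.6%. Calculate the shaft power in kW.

3.45 kW

P_in = V·I·cosφ = 240 × 25.4 × 0.758 = 4621 W
P_out = η·P_in = 0.746 × 4621 = 3447 W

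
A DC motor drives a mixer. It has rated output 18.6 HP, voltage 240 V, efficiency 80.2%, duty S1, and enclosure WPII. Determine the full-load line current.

72.1 A

P_out = 18.6 × 746 = 13876 W
P_in = P_out / η = 13876 / 0.802 = 17302 W
I = P_in / V = 17302 / 240 = 72.1 A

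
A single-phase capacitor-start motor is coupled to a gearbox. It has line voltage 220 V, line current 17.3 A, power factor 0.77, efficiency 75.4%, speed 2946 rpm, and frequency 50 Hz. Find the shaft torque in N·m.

P_in = V·I·cosφ = 220 × 17.3 × 0.77 = 2931 W
P_out = η·P_in = 0.754 × 2931 = 2210 W
n = 2946 rpm
ω = 2π×2946/60 = 308.5 rad/s
τ = P_out/ω = 2210/308.5 = 7.16 N·m

7.16 N·m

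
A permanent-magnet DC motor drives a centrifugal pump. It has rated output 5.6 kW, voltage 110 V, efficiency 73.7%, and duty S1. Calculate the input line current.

P_out = 5.6 kW = 5600 W
P_in = P_out / η = 5600 / 0.737 = 7598 W
I = P_in / V = 7598 / 110 = 69.1 A

69.1 A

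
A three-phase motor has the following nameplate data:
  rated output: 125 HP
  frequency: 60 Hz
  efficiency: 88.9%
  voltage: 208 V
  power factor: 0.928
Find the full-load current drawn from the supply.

P_out = 125 × 746 = 93250 W
P_in = P_out / η = 93250 / 0.889 = 104893 W
I_L = P_in / (√3·V_L·cosφ) = 104893 / (1.732 × 208 × 0.928) = 314 A

314 A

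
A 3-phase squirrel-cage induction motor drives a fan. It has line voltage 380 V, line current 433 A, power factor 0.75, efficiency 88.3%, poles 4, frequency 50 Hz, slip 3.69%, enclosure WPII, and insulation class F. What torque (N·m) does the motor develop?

P_in = √3·V·I·cosφ = 1.732 × 380 × 433 × 0.75 = 213737 W
P_out = η·P_in = 0.883 × 213737 = 188730 W
n_s = 120×50/4 = 1500 rpm; n = 1500×(1−0.0369) = 1445 rpm
ω = 2π×1445/60 = 151.3 rad/s
τ = P_out/ω = 188730/151.3 = 1250 N·m

1250 N·m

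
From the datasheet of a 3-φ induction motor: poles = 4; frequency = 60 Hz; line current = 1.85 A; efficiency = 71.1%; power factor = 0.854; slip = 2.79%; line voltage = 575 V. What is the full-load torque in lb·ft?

P_in = √3·V·I·cosφ = 1.732 × 575 × 1.85 × 0.854 = 1573 W
P_out = η·P_in = 0.711 × 1573 = 1118 W
n_s = 120×60/4 = 1800 rpm; n = 1800×(1−0.0279) = 1750 rpm
ω = 2π×1750/60 = 183.3 rad/s
τ = P_out/ω = 1118/183.3 = 6.099 N·m
In lb·ft: 6.099/1.356 = 4.5 lb·ft

4.5 lb·ft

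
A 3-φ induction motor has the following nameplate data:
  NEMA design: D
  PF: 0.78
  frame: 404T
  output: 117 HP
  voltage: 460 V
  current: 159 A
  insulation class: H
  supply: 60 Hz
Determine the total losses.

P_in = √3·V·I·cosφ = 1.732×460×159×0.78 = 98809 W
P_out = 117×746 = 87282 W
Losses = P_in − P_out = 98809 − 87282 = 11527 W

11.5 kW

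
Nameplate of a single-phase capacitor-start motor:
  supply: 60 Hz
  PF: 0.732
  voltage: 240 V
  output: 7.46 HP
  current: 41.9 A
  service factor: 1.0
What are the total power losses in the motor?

P_in = V·I·cosφ = 240×41.9×0.732 = 7361 W
P_out = 7.46×746 = 5565 W
Losses = P_in − P_out = 7361 − 5565 = 1796 W

1800 W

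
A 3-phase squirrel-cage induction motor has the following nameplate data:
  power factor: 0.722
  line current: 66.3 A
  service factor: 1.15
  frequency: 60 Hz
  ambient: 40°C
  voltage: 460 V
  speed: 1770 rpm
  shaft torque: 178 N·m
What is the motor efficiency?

ω = 2π × 1770/60 = 185.4 rad/s; P_out = τω = 178 × 185.4 = 33001 W
P_in = √3·V_L·I_L·cosφ = 1.732 × 460 × 66.3 × 0.722 = 38138 W
η = P_out / P_in = 33001 / 38138 = 0.865 = 86.5%

86.5 %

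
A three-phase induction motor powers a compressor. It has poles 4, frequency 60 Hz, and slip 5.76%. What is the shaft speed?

n_s = 120f/p = 120×60/4 = 1800 rpm
n = n_s(1 − s) = 1800 × (1 − 0.0576) = 1696 rpm

1696 rpm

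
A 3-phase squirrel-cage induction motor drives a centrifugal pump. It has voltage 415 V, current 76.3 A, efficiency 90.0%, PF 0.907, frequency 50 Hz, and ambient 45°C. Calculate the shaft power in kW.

44.8 kW

P_in = √3·V·I·cosφ = 1.732 × 415 × 76.3 × 0.907 = 49743 W
P_out = η·P_in = 0.9 × 49743 = 44769 W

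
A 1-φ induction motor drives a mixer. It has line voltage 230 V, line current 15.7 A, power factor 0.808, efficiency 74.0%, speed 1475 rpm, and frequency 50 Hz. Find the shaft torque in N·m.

P_in = V·I·cosφ = 230 × 15.7 × 0.808 = 2918 W
P_out = η·P_in = 0.74 × 2918 = 2159 W
n = 1475 rpm
ω = 2π×1475/60 = 154.5 rad/s
τ = P_out/ω = 2159/154.5 = 14 N·m

14 N·m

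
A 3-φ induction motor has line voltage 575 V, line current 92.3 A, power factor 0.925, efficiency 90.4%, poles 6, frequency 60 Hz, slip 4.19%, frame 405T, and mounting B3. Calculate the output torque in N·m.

638 N·m

P_in = √3·V·I·cosφ = 1.732 × 575 × 92.3 × 0.925 = 85027 W
P_out = η·P_in = 0.904 × 85027 = 76864 W
n_s = 120×60/6 = 1200 rpm; n = 1200×(1−0.0419) = 1150 rpm
ω = 2π×1150/60 = 120.4 rad/s
τ = P_out/ω = 76864/120.4 = 638 N·m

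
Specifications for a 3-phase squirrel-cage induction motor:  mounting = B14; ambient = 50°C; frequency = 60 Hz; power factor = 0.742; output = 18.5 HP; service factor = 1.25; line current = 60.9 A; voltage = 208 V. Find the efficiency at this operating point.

P_out = 18.5 × 746 = 13801 W
P_in = √3·V_L·I_L·cosφ = 1.732 × 208 × 60.9 × 0.742 = 16279 W
η = P_out / P_in = 13801 / 16279 = 0.848 = 84.8%

84.8 %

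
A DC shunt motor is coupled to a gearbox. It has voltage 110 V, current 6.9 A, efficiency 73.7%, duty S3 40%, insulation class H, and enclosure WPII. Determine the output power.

0.559 kW

P_in = V·I = 110 × 6.9 = 759 W
P_out = η·P_in = 0.737 × 759 = 559 W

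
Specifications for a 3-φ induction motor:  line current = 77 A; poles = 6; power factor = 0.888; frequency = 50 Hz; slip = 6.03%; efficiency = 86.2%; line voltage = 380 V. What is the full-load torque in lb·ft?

P_in = √3·V·I·cosφ = 1.732 × 380 × 77 × 0.888 = 45002 W
P_out = η·P_in = 0.862 × 45002 = 38792 W
n_s = 120×50/6 = 1000 rpm; n = 1000×(1−0.0603) = 940 rpm
ω = 2π×940/60 = 98.44 rad/s
τ = P_out/ω = 38792/98.44 = 394.1 N·m
In lb·ft: 394.1/1.356 = 291 lb·ft

291 lb·ft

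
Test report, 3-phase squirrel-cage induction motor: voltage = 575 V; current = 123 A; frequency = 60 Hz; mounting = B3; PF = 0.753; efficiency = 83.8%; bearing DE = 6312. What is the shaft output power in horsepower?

P_in = √3·V·I·cosφ = 1.732 × 575 × 123 × 0.753 = 92239 W
P_out = η·P_in = 0.838 × 92239 = 77296 W
= 77296/746 = 104 HP

104 HP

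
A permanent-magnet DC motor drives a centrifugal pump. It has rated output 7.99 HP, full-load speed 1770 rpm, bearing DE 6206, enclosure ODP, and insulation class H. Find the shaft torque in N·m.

32.2 N·m

P_out = 7.99 × 746 = 5961 W
ω = 2π × 1770/60 = 185.4 rad/s
τ = P_out/ω = 5961/185.4 = 32.2 N·m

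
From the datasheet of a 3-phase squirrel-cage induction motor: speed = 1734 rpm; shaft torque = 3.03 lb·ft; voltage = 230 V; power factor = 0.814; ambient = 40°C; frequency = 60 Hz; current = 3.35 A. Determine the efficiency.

τ = 3.03 lb·ft × 1.356 = 4.109 N·m
ω = 2π × 1734/60 = 181.6 rad/s; P_out = τω = 4.109 × 181.6 = 746 W
P_in = √3·V_L·I_L·cosφ = 1.732 × 230 × 3.35 × 0.814 = 1086 W
η = P_out / P_in = 746 / 1086 = 0.687 = 68.7%

68.7 %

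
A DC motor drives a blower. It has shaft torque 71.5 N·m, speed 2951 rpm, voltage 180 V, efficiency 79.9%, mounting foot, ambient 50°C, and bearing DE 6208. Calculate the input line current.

154 A

ω = 2π×2951/60 = 309 rad/s; P_out = τω = 71.5 × 309 = 22094 W
P_in = P_out / η = 22094 / 0.799 = 27652 W
I = P_in / V = 27652 / 180 = 154 A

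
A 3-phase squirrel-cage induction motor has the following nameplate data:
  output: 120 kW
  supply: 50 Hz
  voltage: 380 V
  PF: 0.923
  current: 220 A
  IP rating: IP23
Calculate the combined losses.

P_in = √3·V·I·cosφ = 1.732×380×220×0.923 = 133646 W
P_out = 120000 W
Losses = P_in − P_out = 133646 − 120000 = 13646 W

13600 W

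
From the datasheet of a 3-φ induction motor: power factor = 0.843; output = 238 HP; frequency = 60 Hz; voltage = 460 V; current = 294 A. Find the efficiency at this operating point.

89.9 %

P_out = 238 × 746 = 177548 W
P_in = √3·V_L·I_L·cosφ = 1.732 × 460 × 294 × 0.843 = 197461 W
η = P_out / P_in = 177548 / 197461 = 0.899 = 89.9%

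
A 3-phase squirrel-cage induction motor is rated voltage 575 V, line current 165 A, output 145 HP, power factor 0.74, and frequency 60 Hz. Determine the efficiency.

89.0 %

P_out = 145 × 746 = 108170 W
P_in = √3·V_L·I_L·cosφ = 1.732 × 575 × 165 × 0.74 = 121599 W
η = P_out / P_in = 108170 / 121599 = 0.890 = 89.0%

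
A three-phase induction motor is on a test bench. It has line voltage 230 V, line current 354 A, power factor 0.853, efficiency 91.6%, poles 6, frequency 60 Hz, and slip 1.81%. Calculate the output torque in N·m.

P_in = √3·V·I·cosφ = 1.732 × 230 × 354 × 0.853 = 120290 W
P_out = η·P_in = 0.916 × 120290 = 110186 W
n_s = 120×60/6 = 1200 rpm; n = 1200×(1−0.0181) = 1178 rpm
ω = 2π×1178/60 = 123.4 rad/s
τ = P_out/ω = 110186/123.4 = 893 N·m

893 N·m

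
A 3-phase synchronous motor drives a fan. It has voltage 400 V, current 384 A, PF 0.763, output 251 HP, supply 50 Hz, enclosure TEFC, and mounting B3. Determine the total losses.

P_in = √3·V·I·cosφ = 1.732×400×384×0.763 = 202985 W
P_out = 251×746 = 187246 W
Losses = P_in − P_out = 202985 − 187246 = 15739 W

15.7 kW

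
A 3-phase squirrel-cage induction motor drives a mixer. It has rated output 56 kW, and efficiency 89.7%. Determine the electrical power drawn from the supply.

P_out = 56000 W
P_in = P_out/η = 56000/0.897 = 62430 W = 62.4 kW

62.4 kW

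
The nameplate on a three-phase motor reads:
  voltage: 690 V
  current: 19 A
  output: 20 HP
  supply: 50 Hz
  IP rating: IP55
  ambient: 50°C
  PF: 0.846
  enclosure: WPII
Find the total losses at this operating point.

P_in = √3·V·I·cosφ = 1.732×690×19×0.846 = 19210 W
P_out = 20×746 = 14920 W
Losses = P_in − P_out = 19210 − 14920 = 4290 W

4290 W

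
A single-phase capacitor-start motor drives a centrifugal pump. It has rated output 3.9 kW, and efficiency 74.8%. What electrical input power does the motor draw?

5.21 kW

P_out = 3900 W
P_in = P_out/η = 3900/0.748 = 5214 W = 5.21 kW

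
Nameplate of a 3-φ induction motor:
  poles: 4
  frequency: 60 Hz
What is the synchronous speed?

1800 rpm

n_s = 120f/p = 120×60/4 = 1800 rpm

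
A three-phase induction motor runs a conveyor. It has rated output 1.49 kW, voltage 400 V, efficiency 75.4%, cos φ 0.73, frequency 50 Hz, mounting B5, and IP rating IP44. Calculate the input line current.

3.91 A

P_out = 1.49 kW = 1490 W
P_in = P_out / η = 1490 / 0.754 = 1976 W
I_L = P_in / (√3·V_L·cosφ) = 1976 / (1.732 × 400 × 0.73) = 3.91 A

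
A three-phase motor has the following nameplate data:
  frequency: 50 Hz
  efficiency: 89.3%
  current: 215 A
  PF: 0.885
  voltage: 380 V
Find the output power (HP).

150 HP

P_in = √3·V·I·cosφ = 1.732 × 380 × 215 × 0.885 = 125231 W
P_out = η·P_in = 0.893 × 125231 = 111831 W
= 111831/746 = 150 HP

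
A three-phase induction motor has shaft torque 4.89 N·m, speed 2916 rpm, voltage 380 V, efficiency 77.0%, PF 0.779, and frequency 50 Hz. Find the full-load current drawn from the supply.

ω = 2π×2916/60 = 305.4 rad/s; P_out = τω = 4.89 × 305.4 = 1493 W
P_in = P_out / η = 1493 / 0.770 = 1939 W
I_L = P_in / (√3·V_L·cosφ) = 1939 / (1.732 × 380 × 0.779) = 3.78 A

3.78 A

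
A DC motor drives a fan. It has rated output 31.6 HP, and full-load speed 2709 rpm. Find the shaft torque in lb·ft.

61.3 lb·ft

P_out = 31.6 × 746 = 23574 W
ω = 2π × 2709/60 = 283.7 rad/s
τ = P_out/ω = 23574/283.7 = 83.09 N·m
In lb·ft: 83.09/1.356 = 61.3 lb·ft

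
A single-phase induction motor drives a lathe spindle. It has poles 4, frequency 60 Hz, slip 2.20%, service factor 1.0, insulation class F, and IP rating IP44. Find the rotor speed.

n_s = 120f/p = 120×60/4 = 1800 rpm
n = n_s(1 − s) = 1800 × (1 − 0.022) = 1760 rpm

1760 rpm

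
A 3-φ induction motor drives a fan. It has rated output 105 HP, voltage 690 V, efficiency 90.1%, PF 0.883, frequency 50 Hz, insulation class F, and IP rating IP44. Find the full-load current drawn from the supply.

82.4 A

P_out = 105 × 746 = 78330 W
P_in = P_out / η = 78330 / 0.901 = 86937 W
I_L = P_in / (√3·V_L·cosφ) = 86937 / (1.732 × 690 × 0.883) = 82.4 A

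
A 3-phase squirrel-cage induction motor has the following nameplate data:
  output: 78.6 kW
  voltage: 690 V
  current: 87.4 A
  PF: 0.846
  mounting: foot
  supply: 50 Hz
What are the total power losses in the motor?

P_in = √3·V·I·cosφ = 1.732×690×87.4×0.846 = 88365 W
P_out = 78600 W
Losses = P_in − P_out = 88365 − 78600 = 9765 W

9.77 kW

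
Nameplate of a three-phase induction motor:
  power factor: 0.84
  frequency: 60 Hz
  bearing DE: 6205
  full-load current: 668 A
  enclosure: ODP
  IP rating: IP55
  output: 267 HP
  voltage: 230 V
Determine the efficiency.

89.1 %

P_out = 267 × 746 = 199182 W
P_in = √3·V_L·I_L·cosφ = 1.732 × 230 × 668 × 0.84 = 223528 W
η = P_out / P_in = 199182 / 223528 = 0.891 = 89.1%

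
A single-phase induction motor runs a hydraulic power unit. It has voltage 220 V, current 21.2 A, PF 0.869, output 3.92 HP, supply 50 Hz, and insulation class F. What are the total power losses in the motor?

P_in = V·I·cosφ = 220×21.2×0.869 = 4053 W
P_out = 3.92×746 = 2924 W
Losses = P_in − P_out = 4053 − 2924 = 1129 W

1130 W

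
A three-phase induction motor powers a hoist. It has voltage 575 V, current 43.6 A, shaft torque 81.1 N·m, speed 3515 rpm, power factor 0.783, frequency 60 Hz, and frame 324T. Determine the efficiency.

87.8 %

ω = 2π × 3515/60 = 368.1 rad/s; P_out = τω = 81.1 × 368.1 = 29853 W
P_in = √3·V_L·I_L·cosφ = 1.732 × 575 × 43.6 × 0.783 = 33999 W
η = P_out / P_in = 29853 / 33999 = 0.878 = 87.8%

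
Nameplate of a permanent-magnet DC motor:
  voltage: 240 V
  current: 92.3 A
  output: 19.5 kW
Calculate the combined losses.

2.65 kW

P_in = V·I = 240×92.3 = 22152 W
P_out = 19500 W
Losses = P_in − P_out = 22152 − 19500 = 2652 W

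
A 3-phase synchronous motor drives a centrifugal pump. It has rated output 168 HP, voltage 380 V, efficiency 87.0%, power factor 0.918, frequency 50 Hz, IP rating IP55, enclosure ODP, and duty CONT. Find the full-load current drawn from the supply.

238 A

P_out = 168 × 746 = 125328 W
P_in = P_out / η = 125328 / 0.870 = 144055 W
I_L = P_in / (√3·V_L·cosφ) = 144055 / (1.732 × 380 × 0.918) = 238 A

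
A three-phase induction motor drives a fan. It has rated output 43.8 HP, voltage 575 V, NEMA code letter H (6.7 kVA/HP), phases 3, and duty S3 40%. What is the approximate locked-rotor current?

S_LR = 6.7 × 43.8 = 293.46 kVA
I_LR = S_LR/(√3·V_L) = 293460/(1.732×575) = 295 A

295 A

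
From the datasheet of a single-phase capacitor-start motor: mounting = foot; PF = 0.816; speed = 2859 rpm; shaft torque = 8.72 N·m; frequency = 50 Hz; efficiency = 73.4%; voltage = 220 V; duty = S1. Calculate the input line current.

ω = 2π×2859/60 = 299.4 rad/s; P_out = τω = 8.72 × 299.4 = 2611 W
P_in = P_out / η = 2611 / 0.734 = 3557 W
I = P_in / (V·cosφ) = 3557 / (220 × 0.816) = 19.8 A

19.8 A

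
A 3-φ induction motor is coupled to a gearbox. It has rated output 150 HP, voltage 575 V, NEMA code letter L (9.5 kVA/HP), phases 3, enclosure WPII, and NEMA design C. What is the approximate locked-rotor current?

1430 A

S_LR = 9.5 × 150 = 1425 kVA
I_LR = S_LR/(√3·V_L) = 1425000/(1.732×575) = 1430 A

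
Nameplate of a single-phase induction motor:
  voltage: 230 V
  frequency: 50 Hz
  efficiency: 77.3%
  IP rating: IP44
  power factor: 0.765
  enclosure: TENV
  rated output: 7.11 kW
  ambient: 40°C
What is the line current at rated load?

P_out = 7.11 kW = 7110 W
P_in = P_out / η = 7110 / 0.773 = 9198 W
I = P_in / (V·cosφ) = 9198 / (230 × 0.765) = 52.3 A

52.3 A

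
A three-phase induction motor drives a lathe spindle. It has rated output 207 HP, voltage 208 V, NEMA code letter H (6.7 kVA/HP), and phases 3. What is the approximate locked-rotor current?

3850 A

S_LR = 6.7 × 207 = 1386.9 kVA
I_LR = S_LR/(√3·V_L) = 1386900/(1.732×208) = 3850 A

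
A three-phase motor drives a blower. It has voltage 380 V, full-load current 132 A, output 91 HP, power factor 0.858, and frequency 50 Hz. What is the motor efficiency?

P_out = 91 × 746 = 67886 W
P_in = √3·V_L·I_L·cosφ = 1.732 × 380 × 132 × 0.858 = 74541 W
η = P_out / P_in = 67886 / 74541 = 0.911 = 91.1%

91.1 %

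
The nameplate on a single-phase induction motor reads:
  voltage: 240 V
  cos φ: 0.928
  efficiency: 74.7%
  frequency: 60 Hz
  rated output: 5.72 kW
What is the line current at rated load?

34.4 A

P_out = 5.72 kW = 5720 W
P_in = P_out / η = 5720 / 0.747 = 7657 W
I = P_in / (V·cosφ) = 7657 / (240 × 0.928) = 34.4 A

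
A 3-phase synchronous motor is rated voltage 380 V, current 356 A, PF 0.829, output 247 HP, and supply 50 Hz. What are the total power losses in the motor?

P_in = √3·V·I·cosφ = 1.732×380×356×0.829 = 194239 W
P_out = 247×746 = 184262 W
Losses = P_in − P_out = 194239 − 184262 = 9977 W

9980 W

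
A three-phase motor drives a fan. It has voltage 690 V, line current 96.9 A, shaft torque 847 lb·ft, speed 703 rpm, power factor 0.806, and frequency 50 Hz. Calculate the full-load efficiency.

τ = 847 lb·ft × 1.356 = 1149 N·m
ω = 2π × 703/60 = 73.62 rad/s; P_out = τω = 1149 × 73.62 = 84589 W
P_in = √3·V_L·I_L·cosφ = 1.732 × 690 × 96.9 × 0.806 = 93337 W
η = P_out / P_in = 84589 / 93337 = 0.906 = 90.6%

90.6 %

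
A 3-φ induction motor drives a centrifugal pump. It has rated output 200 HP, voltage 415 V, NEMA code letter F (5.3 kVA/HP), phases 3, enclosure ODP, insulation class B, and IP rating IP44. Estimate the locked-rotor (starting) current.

S_LR = 5.3 × 200 = 1060 kVA
I_LR = S_LR/(√3·V_L) = 1060000/(1.732×415) = 1470 A

1470 A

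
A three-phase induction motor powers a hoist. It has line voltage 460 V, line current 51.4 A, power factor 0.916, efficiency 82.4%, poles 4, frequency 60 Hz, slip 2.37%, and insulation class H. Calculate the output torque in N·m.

P_in = √3·V·I·cosφ = 1.732 × 460 × 51.4 × 0.916 = 37511 W
P_out = η·P_in = 0.824 × 37511 = 30909 W
n_s = 120×60/4 = 1800 rpm; n = 1800×(1−0.0237) = 1757 rpm
ω = 2π×1757/60 = 184 rad/s
τ = P_out/ω = 30909/184 = 168 N·m

168 N·m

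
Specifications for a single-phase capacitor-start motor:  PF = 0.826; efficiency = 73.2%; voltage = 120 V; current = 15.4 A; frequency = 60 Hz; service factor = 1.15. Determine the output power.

P_in = V·I·cosφ = 120 × 15.4 × 0.826 = 1526 W
P_out = η·P_in = 0.732 × 1526 = 1117 W

1.12 kW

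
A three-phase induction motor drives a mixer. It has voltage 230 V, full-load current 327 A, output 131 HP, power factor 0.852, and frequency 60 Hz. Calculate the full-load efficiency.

P_out = 131 × 746 = 97726 W
P_in = √3·V_L·I_L·cosφ = 1.732 × 230 × 327 × 0.852 = 110985 W
η = P_out / P_in = 97726 / 110985 = 0.881 = 88.1%

88.1 %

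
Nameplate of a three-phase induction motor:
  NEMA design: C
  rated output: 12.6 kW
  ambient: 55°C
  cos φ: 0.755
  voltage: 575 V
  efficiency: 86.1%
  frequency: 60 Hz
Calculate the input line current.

P_out = 12.6 kW = 12600 W
P_in = P_out / η = 12600 / 0.861 = 14634 W
I_L = P_in / (√3·V_L·cosφ) = 14634 / (1.732 × 575 × 0.755) = 19.5 A

19.5 A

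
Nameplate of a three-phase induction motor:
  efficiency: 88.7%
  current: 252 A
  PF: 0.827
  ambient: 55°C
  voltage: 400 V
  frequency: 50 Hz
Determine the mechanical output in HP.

P_in = √3·V·I·cosφ = 1.732 × 400 × 252 × 0.827 = 144382 W
P_out = η·P_in = 0.887 × 144382 = 128067 W
= 128067/746 = 172 HP

172 HP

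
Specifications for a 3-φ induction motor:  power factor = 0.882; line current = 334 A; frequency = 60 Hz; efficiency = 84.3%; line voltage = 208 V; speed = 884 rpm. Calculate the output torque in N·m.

966 N·m

P_in = √3·V·I·cosφ = 1.732 × 208 × 334 × 0.882 = 106127 W
P_out = η·P_in = 0.843 × 106127 = 89465 W
n = 884 rpm
ω = 2π×884/60 = 92.57 rad/s
τ = P_out/ω = 89465/92.57 = 966 N·m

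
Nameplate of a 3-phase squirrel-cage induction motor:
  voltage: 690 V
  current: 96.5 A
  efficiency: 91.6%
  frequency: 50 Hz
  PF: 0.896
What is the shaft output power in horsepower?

127 HP

P_in = √3·V·I·cosφ = 1.732 × 690 × 96.5 × 0.896 = 103331 W
P_out = η·P_in = 0.916 × 103331 = 94651 W
= 94651/746 = 127 HP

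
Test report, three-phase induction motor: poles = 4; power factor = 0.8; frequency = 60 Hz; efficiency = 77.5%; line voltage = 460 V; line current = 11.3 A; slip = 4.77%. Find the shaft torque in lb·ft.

P_in = √3·V·I·cosφ = 1.732 × 460 × 11.3 × 0.8 = 7202 W
P_out = η·P_in = 0.775 × 7202 = 5582 W
n_s = 120×60/4 = 1800 rpm; n = 1800×(1−0.0477) = 1714 rpm
ω = 2π×1714/60 = 179.5 rad/s
τ = P_out/ω = 5582/179.5 = 31.1 N·m
In lb·ft: 31.1/1.356 = 22.9 lb·ft

22.9 lb·ft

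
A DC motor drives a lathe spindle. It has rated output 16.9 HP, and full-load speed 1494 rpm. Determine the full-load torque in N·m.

P_out = 16.9 × 746 = 12607 W
ω = 2π × 1494/60 = 156.5 rad/s
τ = P_out/ω = 12607/156.5 = 80.6 N·m

80.6 N·m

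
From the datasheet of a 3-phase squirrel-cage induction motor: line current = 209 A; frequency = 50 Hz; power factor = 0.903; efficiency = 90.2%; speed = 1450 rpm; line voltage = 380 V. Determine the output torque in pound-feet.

P_in = √3·V·I·cosφ = 1.732 × 380 × 209 × 0.903 = 124213 W
P_out = η·P_in = 0.902 × 124213 = 112040 W
n = 1450 rpm
ω = 2π×1450/60 = 151.8 rad/s
τ = P_out/ω = 112040/151.8 = 738.1 N·m
In lb·ft: 738.1/1.356 = 544 lb·ft

544 lb·ft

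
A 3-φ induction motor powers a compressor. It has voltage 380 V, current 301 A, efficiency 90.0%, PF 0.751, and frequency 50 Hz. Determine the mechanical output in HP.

P_in = √3·V·I·cosφ = 1.732 × 380 × 301 × 0.751 = 148778 W
P_out = η·P_in = 0.9 × 148778 = 133900 W
= 133900/746 = 179 HP

179 HP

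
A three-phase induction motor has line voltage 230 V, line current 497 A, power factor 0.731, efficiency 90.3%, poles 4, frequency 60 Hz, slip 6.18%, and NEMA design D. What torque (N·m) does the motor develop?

739 N·m

P_in = √3·V·I·cosφ = 1.732 × 230 × 497 × 0.731 = 144727 W
P_out = η·P_in = 0.903 × 144727 = 130688 W
n_s = 120×60/4 = 1800 rpm; n = 1800×(1−0.0618) = 1689 rpm
ω = 2π×1689/60 = 176.9 rad/s
τ = P_out/ω = 130688/176.9 = 739 N·m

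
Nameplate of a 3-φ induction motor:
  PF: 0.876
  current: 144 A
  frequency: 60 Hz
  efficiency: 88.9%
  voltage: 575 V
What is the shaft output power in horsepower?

150 HP

P_in = √3·V·I·cosφ = 1.732 × 575 × 144 × 0.876 = 125627 W
P_out = η·P_in = 0.889 × 125627 = 111682 W
= 111682/746 = 150 HP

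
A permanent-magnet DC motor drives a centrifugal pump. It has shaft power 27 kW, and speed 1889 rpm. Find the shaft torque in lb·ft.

101 lb·ft

ω = 2π × 1889/60 = 197.8 rad/s
τ = P/ω = 27000/197.8 = 136.5 N·m
In lb·ft: 136.5/1.356 = 101 lb·ft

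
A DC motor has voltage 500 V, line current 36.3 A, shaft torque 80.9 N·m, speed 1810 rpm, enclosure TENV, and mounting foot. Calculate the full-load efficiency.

84.5 %

ω = 2π × 1810/60 = 189.5 rad/s; P_out = τω = 80.9 × 189.5 = 15331 W
P_in = V·I = 500 × 36.3 = 18150 W
η = P_out / P_in = 15331 / 18150 = 0.845 = 84.5%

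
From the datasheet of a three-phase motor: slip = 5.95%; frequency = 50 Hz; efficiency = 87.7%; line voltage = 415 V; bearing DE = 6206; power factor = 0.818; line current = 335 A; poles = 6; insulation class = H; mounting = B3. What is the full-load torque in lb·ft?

P_in = √3·V·I·cosφ = 1.732 × 415 × 335 × 0.818 = 196967 W
P_out = η·P_in = 0.877 × 196967 = 172740 W
n_s = 120×50/6 = 1000 rpm; n = 1000×(1−0.0595) = 941 rpm
ω = 2π×941/60 = 98.54 rad/s
τ = P_out/ω = 172740/98.54 = 1753 N·m
In lb·ft: 1753/1.356 = 1290 lb·ft

1290 lb·ft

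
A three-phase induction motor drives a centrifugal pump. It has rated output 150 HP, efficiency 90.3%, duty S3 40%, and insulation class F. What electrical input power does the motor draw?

124 kW

P_out = 150 × 746 = 111900 W
P_in = P_out/η = 111900/0.903 = 123920 W = 124 kW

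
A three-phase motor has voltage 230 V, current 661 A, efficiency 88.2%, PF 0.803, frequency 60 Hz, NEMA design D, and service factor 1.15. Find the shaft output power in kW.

186 kW

P_in = √3·V·I·cosφ = 1.732 × 230 × 661 × 0.803 = 211443 W
P_out = η·P_in = 0.882 × 211443 = 186493 W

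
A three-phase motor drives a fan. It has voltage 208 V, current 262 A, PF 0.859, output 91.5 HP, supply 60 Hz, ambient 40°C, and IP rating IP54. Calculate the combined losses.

P_in = √3·V·I·cosφ = 1.732×208×262×0.859 = 81078 W
P_out = 91.5×746 = 68259 W
Losses = P_in − P_out = 81078 − 68259 = 12819 W

12800 W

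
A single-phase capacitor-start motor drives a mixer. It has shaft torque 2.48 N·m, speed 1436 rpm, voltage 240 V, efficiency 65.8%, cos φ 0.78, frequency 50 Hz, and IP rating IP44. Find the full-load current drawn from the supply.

ω = 2π×1436/60 = 150.4 rad/s; P_out = τω = 2.48 × 150.4 = 373 W
P_in = P_out / η = 373 / 0.658 = 567 W
I = P_in / (V·cosφ) = 567 / (240 × 0.78) = 3.03 A

3.03 A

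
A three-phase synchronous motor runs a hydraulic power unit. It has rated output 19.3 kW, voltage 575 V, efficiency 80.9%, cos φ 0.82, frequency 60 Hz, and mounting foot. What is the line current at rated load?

P_out = 19.3 kW = 19300 W
P_in = P_out / η = 19300 / 0.809 = 23857 W
I_L = P_in / (√3·V_L·cosφ) = 23857 / (1.732 × 575 × 0.82) = 29.2 A

29.2 A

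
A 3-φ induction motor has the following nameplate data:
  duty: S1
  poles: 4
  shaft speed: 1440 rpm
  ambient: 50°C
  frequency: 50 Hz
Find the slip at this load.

4.00 %

n_s = 120f/p = 120×50/4 = 1500 rpm
s = (n_s − n)/n_s = (1500 − 1440)/1500 = 0.0400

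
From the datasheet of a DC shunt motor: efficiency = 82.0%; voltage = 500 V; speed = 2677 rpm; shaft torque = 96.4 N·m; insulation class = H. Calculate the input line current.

65.9 A

ω = 2π×2677/60 = 280.3 rad/s; P_out = τω = 96.4 × 280.3 = 27021 W
P_in = P_out / η = 27021 / 0.820 = 32952 W
I = P_in / V = 32952 / 500 = 65.9 A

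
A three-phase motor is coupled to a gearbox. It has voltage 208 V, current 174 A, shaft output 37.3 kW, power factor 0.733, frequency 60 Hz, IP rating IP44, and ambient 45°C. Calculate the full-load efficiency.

P_out = 37.3 kW = 37300 W
P_in = √3·V_L·I_L·cosφ = 1.732 × 208 × 174 × 0.733 = 45948 W
η = P_out / P_in = 37300 / 45948 = 0.812 = 81.2%

81.2 %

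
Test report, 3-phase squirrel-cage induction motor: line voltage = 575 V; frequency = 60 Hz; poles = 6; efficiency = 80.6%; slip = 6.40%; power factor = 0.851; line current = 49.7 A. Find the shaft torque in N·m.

P_in = √3·V·I·cosφ = 1.732 × 575 × 49.7 × 0.851 = 42121 W
P_out = η·P_in = 0.806 × 42121 = 33950 W
n_s = 120×60/6 = 1200 rpm; n = 1200×(1−0.064) = 1123 rpm
ω = 2π×1123/60 = 117.6 rad/s
τ = P_out/ω = 33950/117.6 = 289 N·m

289 N·m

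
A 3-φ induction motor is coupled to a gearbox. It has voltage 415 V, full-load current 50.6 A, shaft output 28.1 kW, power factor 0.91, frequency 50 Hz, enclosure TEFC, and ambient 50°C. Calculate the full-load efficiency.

P_out = 28.1 kW = 28100 W
P_in = √3·V_L·I_L·cosφ = 1.732 × 415 × 50.6 × 0.91 = 33097 W
η = P_out / P_in = 28100 / 33097 = 0.849 = 84.9%

84.9 %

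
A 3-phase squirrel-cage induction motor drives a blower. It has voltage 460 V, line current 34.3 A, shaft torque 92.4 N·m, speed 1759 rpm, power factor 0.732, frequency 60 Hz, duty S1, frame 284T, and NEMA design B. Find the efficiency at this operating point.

ω = 2π × 1759/60 = 184.2 rad/s; P_out = τω = 92.4 × 184.2 = 17020 W
P_in = √3·V_L·I_L·cosφ = 1.732 × 460 × 34.3 × 0.732 = 20004 W
η = P_out / P_in = 17020 / 20004 = 0.851 = 85.1%

85.1 %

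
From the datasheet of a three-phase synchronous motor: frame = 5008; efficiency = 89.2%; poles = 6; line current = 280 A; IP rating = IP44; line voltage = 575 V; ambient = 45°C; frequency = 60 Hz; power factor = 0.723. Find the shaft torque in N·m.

1430 N·m

P_in = √3·V·I·cosφ = 1.732 × 575 × 280 × 0.723 = 201610 W
P_out = η·P_in = 0.892 × 201610 = 179836 W
n = n_s = 120×60/6 = 1200 rpm (synchronous)
ω = 2π×1200/60 = 125.7 rad/s
τ = P_out/ω = 179836/125.7 = 1430 N·m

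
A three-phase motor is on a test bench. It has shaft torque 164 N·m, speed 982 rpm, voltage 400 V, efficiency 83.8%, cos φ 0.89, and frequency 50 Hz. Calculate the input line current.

32.6 A

ω = 2π×982/60 = 102.8 rad/s; P_out = τω = 164 × 102.8 = 16859 W
P_in = P_out / η = 16859 / 0.838 = 20118 W
I_L = P_in / (√3·V_L·cosφ) = 20118 / (1.732 × 400 × 0.89) = 32.6 A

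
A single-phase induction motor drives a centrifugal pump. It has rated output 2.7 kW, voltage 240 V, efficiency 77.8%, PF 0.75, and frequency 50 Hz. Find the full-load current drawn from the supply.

P_out = 2.7 kW = 2700 W
P_in = P_out / η = 2700 / 0.778 = 3470 W
I = P_in / (V·cosφ) = 3470 / (240 × 0.75) = 19.3 A

19.3 A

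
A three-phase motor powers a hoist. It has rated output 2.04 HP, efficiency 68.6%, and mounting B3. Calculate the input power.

P_out = 2.04 × 746 = 1522 W
P_in = P_out/η = 1522/0.686 = 2219 W = 2.22 kW

2.22 kW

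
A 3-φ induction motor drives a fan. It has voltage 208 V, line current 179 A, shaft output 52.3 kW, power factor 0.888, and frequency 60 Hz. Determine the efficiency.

91.3 %

P_out = 52.3 kW = 52300 W
P_in = √3·V_L·I_L·cosφ = 1.732 × 208 × 179 × 0.888 = 57263 W
η = P_out / P_in = 52300 / 57263 = 0.913 = 91.3%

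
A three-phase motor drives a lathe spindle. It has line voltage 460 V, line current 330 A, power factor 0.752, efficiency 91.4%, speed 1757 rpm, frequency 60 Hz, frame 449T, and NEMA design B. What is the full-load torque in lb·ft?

P_in = √3·V·I·cosφ = 1.732 × 460 × 330 × 0.752 = 197714 W
P_out = η·P_in = 0.914 × 197714 = 180711 W
n = 1757 rpm
ω = 2π×1757/60 = 184 rad/s
τ = P_out/ω = 180711/184 = 982.1 N·m
In lb·ft: 982.1/1.356 = 724 lb·ft

724 lb·ft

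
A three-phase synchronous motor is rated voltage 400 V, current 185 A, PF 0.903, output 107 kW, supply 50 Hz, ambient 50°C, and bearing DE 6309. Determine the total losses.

8740 W

P_in = √3·V·I·cosφ = 1.732×400×185×0.903 = 115736 W
P_out = 107000 W
Losses = P_in − P_out = 115736 − 107000 = 8736 W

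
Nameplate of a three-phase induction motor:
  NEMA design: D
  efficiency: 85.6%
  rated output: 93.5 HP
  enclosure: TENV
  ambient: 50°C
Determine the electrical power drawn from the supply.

P_out = 93.5 × 746 = 69751 W
P_in = P_out/η = 69751/0.856 = 81485 W = 81.5 kW

81.5 kW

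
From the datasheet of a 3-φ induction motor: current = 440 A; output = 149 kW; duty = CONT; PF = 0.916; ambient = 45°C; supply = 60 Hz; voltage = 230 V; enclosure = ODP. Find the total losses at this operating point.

11.6 kW

P_in = √3·V·I·cosφ = 1.732×230×440×0.916 = 160555 W
P_out = 149000 W
Losses = P_in − P_out = 160555 − 149000 = 11555 W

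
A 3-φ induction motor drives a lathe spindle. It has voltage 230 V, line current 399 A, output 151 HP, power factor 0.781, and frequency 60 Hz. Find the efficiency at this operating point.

90.7 %

P_out = 151 × 746 = 112646 W
P_in = √3·V_L·I_L·cosφ = 1.732 × 230 × 399 × 0.781 = 124137 W
η = P_out / P_in = 112646 / 124137 = 0.907 = 90.7%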